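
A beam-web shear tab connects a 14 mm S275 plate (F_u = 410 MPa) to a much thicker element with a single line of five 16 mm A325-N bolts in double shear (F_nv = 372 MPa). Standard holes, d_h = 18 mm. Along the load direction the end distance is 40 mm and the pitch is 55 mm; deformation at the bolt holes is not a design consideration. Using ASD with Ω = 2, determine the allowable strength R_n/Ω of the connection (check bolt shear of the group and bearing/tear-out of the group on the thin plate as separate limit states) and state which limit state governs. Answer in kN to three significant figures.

Bolt shear: A_b = π·16²/4 = 201.1 mm²; R_n = 372 × 201.1 × 5 × 2 / 1000 = 748 kN → 748 / 2 = 374 kN.
Bearing (1.5 l_c t F_u ≤ 3.0 d t F_u): upper limit = 3.0·16·14·410 / 1000 = 275.5 kN.
  Edge l_c = 40 − 18/2 = 31 → r_n = 266.9 kN; interior l_c = 55 − 18 = 37 → r_n = 275.5 kN.
  R_n,bearing = 1·266.9 + 4·275.5 = 1369 kN → 1369 / 2 = 684 kN.
Bolt shear governs: 374 kN.

374 kN (bolt shear governs)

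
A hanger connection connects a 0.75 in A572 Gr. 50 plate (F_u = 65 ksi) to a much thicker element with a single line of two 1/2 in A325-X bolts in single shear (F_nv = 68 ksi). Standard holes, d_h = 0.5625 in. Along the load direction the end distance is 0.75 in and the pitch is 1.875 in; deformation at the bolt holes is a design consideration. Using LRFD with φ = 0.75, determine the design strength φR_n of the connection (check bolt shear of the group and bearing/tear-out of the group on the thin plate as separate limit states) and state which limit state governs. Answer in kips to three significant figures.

Bolt shear: A_b = π·0.5²/4 = 0.1963 in²; R_n = 68 × 0.1963 × 2 × 1 = 26.7 kips → 0.75 × 26.7 = 20 kips.
Bearing (1.2 l_c t F_u ≤ 2.4 d t F_u): upper limit = 2.4·0.5·0.75·65 = 58.5 kips.
  Edge l_c = 0.75 − 0.5625/2 = 0.4688 → r_n = 27.42 kips; interior l_c = 1.875 − 0.5625 = 1.312 → r_n = 58.5 kips.
  R_n,bearing = 1·27.42 + 1·58.5 = 85.92 kips → 0.75 × 85.92 = 64.4 kips.
Bolt shear governs: 20 kips.

20 kips (bolt shear governs)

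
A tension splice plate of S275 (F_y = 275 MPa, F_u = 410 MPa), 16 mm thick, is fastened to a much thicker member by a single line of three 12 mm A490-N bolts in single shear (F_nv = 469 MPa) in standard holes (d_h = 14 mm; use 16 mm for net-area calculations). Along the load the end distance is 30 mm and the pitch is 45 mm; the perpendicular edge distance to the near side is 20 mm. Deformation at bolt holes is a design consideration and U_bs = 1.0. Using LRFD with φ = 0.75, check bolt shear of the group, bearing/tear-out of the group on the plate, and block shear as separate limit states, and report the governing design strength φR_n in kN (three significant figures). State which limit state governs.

119 kN (bolt shear governs)

Bolt shear: A_b = π·12²/4 = 113.1 mm²; R_n = 469 × 113.1 × 3 × 1 / 1000 = 159.1 kN → 0.75 × 159.1 = 119 kN.
Bearing: edge l_c = 23, r_n = 181.1 kN; interior l_c = 31, r_n = 188.9 kN; R_n = 181.1 + 2·188.9 = 558.9 kN → 419 kN.
Block shear: A_gv = 1920, A_nv = 1280, A_nt = 192 mm²; R_n = min(0.6F_uA_nv, 0.6F_yA_gv) + U_bs·F_u·A_nt = 393.6 kN → 295 kN.
Bolt shear governs: 119 kN.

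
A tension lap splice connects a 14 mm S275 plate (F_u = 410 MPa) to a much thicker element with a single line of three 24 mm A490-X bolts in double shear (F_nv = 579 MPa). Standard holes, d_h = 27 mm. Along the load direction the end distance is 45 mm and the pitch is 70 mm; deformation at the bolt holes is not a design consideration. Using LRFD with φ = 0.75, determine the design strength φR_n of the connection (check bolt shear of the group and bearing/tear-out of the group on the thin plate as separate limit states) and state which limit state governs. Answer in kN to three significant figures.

759 kN (bearing governs)

Bolt shear: A_b = π·24²/4 = 452.4 mm²; R_n = 579 × 452.4 × 3 × 2 / 1000 = 1572 kN → 0.75 × 1572 = 1180 kN.
Bearing (1.5 l_c t F_u ≤ 3.0 d t F_u): upper limit = 3.0·24·14·410 / 1000 = 413.3 kN.
  Edge l_c = 45 − 27/2 = 31.5 → r_n = 271.2 kN; interior l_c = 70 − 27 = 43 → r_n = 370.2 kN.
  R_n,bearing = 1·271.2 + 2·370.2 = 1012 kN → 0.75 × 1012 = 759 kN.
Bearing governs: 759 kN.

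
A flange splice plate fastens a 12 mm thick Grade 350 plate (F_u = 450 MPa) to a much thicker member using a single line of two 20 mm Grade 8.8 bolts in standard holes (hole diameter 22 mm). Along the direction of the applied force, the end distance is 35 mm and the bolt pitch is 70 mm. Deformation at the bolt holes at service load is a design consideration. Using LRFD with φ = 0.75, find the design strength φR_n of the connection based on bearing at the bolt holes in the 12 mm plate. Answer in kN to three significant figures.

Per bolt r_n = 1.2 l_c t F_u ≤ 2.4 d t F_u; upper limit = 2.4 × 20 × 12 × 450 / 1000 = 259.2 kN.
Edge bolt: l_c = 35 − 22/2 = 24 mm → 1.2 × 24 × 12 × 450 / 1000 = 155.5 → r_n = 155.5 kN.
Interior bolts: l_c = 70 − 22 = 48 mm → 1.2 × 48 × 12 × 450 / 1000 = 311 → r_n = 259.2 kN.
R_n = 1 × 155.5 + 1 × 259.2 = 414.7 kN.
Design strength φR_n = 0.75 × 414.7 = 311 kN.

311 kN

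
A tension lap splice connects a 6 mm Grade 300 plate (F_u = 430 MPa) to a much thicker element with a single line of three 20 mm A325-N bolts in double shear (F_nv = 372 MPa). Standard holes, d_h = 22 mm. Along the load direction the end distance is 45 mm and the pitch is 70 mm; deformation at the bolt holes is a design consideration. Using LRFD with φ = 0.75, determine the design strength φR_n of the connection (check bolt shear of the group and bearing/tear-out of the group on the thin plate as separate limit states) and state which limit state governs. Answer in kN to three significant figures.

265 kN (bearing governs)

Bolt shear: A_b = π·20²/4 = 314.2 mm²; R_n = 372 × 314.2 × 3 × 2 / 1000 = 701.2 kN → 0.75 × 701.2 = 526 kN.
Bearing (1.2 l_c t F_u ≤ 2.4 d t F_u): upper limit = 2.4·20·6·430 / 1000 = 123.8 kN.
  Edge l_c = 45 − 22/2 = 34 → r_n = 105.3 kN; interior l_c = 70 − 22 = 48 → r_n = 123.8 kN.
  R_n,bearing = 1·105.3 + 2·123.8 = 352.9 kN → 0.75 × 352.9 = 265 kN.
Bearing governs: 265 kN.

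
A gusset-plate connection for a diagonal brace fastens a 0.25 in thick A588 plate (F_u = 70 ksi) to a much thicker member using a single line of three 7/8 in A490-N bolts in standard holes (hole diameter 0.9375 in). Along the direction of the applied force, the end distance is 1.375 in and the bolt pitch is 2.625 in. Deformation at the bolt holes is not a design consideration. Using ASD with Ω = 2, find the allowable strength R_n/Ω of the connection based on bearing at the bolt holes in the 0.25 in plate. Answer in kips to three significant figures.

56.2 kips

Per bolt r_n = 1.5 l_c t F_u ≤ 3.0 d t F_u; upper limit = 3.0 × 0.875 × 0.25 × 70 = 45.94 kips.
Edge bolt: l_c = 1.375 − 0.9375/2 = 0.9062 in → 1.5 × 0.9062 × 0.25 × 70 = 23.79 → r_n = 23.79 kips.
Interior bolts: l_c = 2.625 − 0.9375 = 1.688 in → 1.5 × 1.688 × 0.25 × 70 = 44.3 → r_n = 44.3 kips.
R_n = 1 × 23.79 + 2 × 44.3 = 112.4 kips.
Allowable strength R_n/Ω = 112.4 / 2 = 56.2 kips.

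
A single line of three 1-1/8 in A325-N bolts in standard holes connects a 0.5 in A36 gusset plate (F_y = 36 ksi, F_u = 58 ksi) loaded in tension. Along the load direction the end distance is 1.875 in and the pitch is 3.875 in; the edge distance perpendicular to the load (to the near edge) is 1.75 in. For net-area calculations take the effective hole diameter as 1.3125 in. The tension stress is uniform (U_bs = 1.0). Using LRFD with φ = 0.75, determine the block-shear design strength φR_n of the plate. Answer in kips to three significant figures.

Shear plane L_v = 1.875 + 2·3.875 = 9.625 in; A_gv = 9.625 × 0.5 = 4.812 in².
A_nv = (9.625 − 2.5·1.3125) × 0.5 = 3.172 in².
A_nt = (1.75 − 0.5·1.3125) × 0.5 = 0.5469 in².
0.6 F_u A_nv = 110.4 kips; 0.6 F_y A_gv = 103.9 kips → shear yielding governs the shear term.
R_n = 103.9 + 1.0 × 58 × 0.5469 = 135.7 kips.
Design strength φR_n = 0.75 × 135.7 = 102 kips.

102 kips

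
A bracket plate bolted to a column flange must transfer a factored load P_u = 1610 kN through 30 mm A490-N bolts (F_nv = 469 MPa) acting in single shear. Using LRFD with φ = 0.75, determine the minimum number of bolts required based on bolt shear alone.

7 bolts

A_b = π·30²/4 = 706.9 mm².
Per-bolt design strength φR_n = 0.75 × 469 × 706.9 × 1 / 1000 = 248.6 kN.
n ≥ 1610 / 248.6 = 6.475 → use 7 bolts.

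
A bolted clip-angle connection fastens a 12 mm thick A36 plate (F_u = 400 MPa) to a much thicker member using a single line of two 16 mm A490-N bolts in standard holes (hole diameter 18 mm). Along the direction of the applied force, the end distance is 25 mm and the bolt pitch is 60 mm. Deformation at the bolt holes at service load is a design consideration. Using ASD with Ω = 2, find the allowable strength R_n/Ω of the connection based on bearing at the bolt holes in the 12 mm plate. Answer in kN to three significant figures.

Per bolt r_n = 1.2 l_c t F_u ≤ 2.4 d t F_u; upper limit = 2.4 × 16 × 12 × 400 / 1000 = 184.3 kN.
Edge bolt: l_c = 25 − 18/2 = 16 mm → 1.2 × 16 × 12 × 400 / 1000 = 92.16 → r_n = 92.16 kN.
Interior bolts: l_c = 60 − 18 = 42 mm → 1.2 × 42 × 12 × 400 / 1000 = 241.9 → r_n = 184.3 kN.
R_n = 1 × 92.16 + 1 × 184.3 = 276.5 kN.
Allowable strength R_n/Ω = 276.5 / 2 = 138 kN.

138 kN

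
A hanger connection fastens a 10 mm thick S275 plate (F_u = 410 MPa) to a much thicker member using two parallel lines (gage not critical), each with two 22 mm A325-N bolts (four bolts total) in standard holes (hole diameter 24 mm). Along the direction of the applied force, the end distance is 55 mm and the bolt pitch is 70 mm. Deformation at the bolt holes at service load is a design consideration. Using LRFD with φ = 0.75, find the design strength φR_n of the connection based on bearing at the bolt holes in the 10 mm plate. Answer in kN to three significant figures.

Per bolt r_n = 1.2 l_c t F_u ≤ 2.4 d t F_u; upper limit = 2.4 × 22 × 10 × 410 / 1000 = 216.5 kN.
Edge bolt: l_c = 55 − 24/2 = 43 mm → 1.2 × 43 × 10 × 410 / 1000 = 211.6 → r_n = 211.6 kN.
Interior bolts: l_c = 70 − 24 = 46 mm → 1.2 × 46 × 10 × 410 / 1000 = 226.3 → r_n = 216.5 kN.
R_n = 2 × 211.6 + 2 × 216.5 = 856.1 kN.
Design strength φR_n = 0.75 × 856.1 = 642 kN.

642 kN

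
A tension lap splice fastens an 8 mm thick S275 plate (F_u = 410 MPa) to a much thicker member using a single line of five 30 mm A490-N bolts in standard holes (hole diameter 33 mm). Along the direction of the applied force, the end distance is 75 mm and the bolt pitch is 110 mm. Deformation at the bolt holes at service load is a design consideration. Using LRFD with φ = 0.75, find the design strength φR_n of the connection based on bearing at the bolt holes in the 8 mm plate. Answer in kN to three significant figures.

Per bolt r_n = 1.2 l_c t F_u ≤ 2.4 d t F_u; upper limit = 2.4 × 30 × 8 × 410 / 1000 = 236.2 kN.
Edge bolt: l_c = 75 − 33/2 = 58.5 mm → 1.2 × 58.5 × 8 × 410 / 1000 = 230.3 → r_n = 230.3 kN.
Interior bolts: l_c = 110 − 33 = 77 mm → 1.2 × 77 × 8 × 410 / 1000 = 303.1 → r_n = 236.2 kN.
R_n = 1 × 230.3 + 4 × 236.2 = 1175 kN.
Design strength φR_n = 0.75 × 1175 = 881 kN.

881 kN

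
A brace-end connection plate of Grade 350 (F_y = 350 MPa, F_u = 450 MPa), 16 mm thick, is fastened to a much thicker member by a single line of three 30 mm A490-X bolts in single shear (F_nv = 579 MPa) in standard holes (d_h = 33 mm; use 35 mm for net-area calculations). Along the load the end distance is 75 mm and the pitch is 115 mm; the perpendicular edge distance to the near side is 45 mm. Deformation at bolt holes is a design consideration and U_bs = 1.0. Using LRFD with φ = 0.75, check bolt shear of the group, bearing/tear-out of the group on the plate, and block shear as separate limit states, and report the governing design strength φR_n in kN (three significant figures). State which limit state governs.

853 kN (block shear governs)

Bolt shear: A_b = π·30²/4 = 706.9 mm²; R_n = 579 × 706.9 × 3 × 1 / 1000 = 1228 kN → 0.75 × 1228 = 921 kN.
Bearing: edge l_c = 58.5, r_n = 505.4 kN; interior l_c = 82, r_n = 518.4 kN; R_n = 505.4 + 2·518.4 = 1542 kN → 1160 kN.
Block shear: A_gv = 4880, A_nv = 3480, A_nt = 440 mm²; R_n = min(0.6F_uA_nv, 0.6F_yA_gv) + U_bs·F_u·A_nt = 1138 kN → 853 kN.
Block shear governs: 853 kN.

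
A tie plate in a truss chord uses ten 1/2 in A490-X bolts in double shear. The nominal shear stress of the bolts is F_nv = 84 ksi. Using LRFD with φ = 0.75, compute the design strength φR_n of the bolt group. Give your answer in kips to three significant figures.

A_b = π × 0.5² / 4 = 0.1963 in².
R_n = F_nv · A_b · n · n_s = 84 × 0.1963 × 10 × 2 = 329.9 kips.
Design strength φR_n = 0.75 × 329.9 = 247 kips.

247 kips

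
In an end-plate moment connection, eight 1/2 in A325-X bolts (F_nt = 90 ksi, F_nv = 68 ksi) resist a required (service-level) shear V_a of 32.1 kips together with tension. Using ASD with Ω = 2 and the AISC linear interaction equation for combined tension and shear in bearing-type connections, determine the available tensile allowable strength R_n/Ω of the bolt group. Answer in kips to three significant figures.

A_b = π·0.5²/4 = 0.1963 in²; f_rv = 32.1 / (8 × 0.1963) = 20.44 ksi.
F'_nt = 1.3 F_nt − (Ω F_nt / F_nv) f_rv = 1.3·90 − (2·90/68)·20.44 = 62.91 ksi, capped at F_nt → F'_nt = 62.91 ksi.
R_n = F'_nt · A_b · n = 62.91 × 0.1963 × 8 = 98.81 kips.
Allowable strength R_n/Ω = 98.81 / 2 = 49.4 kips.

49.4 kips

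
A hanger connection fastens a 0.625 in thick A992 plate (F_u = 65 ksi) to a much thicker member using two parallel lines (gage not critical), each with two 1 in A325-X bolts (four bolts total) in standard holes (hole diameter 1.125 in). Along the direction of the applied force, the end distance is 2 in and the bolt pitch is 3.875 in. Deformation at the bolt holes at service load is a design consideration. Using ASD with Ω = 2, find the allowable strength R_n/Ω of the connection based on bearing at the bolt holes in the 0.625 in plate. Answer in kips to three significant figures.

Per bolt r_n = 1.2 l_c t F_u ≤ 2.4 d t F_u; upper limit = 2.4 × 1 × 0.625 × 65 = 97.5 kips.
Edge bolt: l_c = 2 − 1.125/2 = 1.438 in → 1.2 × 1.438 × 0.625 × 65 = 70.08 → r_n = 70.08 kips.
Interior bolts: l_c = 3.875 − 1.125 = 2.75 in → 1.2 × 2.75 × 0.625 × 65 = 134.1 → r_n = 97.5 kips.
R_n = 2 × 70.08 + 2 × 97.5 = 335.2 kips.
Allowable strength R_n/Ω = 335.2 / 2 = 168 kips.

168 kips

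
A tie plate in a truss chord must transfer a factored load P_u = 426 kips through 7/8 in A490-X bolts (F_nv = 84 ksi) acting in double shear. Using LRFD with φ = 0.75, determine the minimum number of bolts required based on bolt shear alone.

6 bolts

A_b = π·0.875²/4 = 0.6013 in².
Per-bolt design strength φR_n = 0.75 × 84 × 0.6013 × 2 = 75.77 kips.
n ≥ 426 / 75.77 = 5.623 → use 6 bolts.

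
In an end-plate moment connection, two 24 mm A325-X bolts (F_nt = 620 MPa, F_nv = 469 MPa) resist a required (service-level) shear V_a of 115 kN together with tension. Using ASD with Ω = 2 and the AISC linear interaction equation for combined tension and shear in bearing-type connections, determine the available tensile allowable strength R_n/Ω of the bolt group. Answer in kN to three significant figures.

A_b = π·24²/4 = 452.4 mm²; f_rv = 115 × 1000 / (2 × 452.4) = 127.1 MPa.
F'_nt = 1.3 F_nt − (Ω F_nt / F_nv) f_rv = 1.3·620 − (2·620/469)·127.1 = 469.9 MPa, capped at F_nt → F'_nt = 469.9 MPa.
R_n = F'_nt · A_b · n = 469.9 × 452.4 × 2 / 1000 = 425.2 kN.
Allowable strength R_n/Ω = 425.2 / 2 = 213 kN.

213 kN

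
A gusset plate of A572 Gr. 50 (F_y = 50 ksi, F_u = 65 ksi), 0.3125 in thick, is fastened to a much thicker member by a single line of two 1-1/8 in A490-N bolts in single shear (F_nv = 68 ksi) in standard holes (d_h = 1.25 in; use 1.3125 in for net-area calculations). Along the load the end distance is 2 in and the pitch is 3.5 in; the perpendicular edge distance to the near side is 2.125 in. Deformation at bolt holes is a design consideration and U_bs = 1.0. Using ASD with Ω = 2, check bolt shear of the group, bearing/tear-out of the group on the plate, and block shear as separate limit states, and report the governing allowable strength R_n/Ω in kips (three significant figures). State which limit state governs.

Bolt shear: A_b = π·1.125²/4 = 0.994 in²; R_n = 68 × 0.994 × 2 × 1 = 135.2 kips → 135.2 / 2 = 67.6 kips.
Bearing: edge l_c = 1.375, r_n = 33.52 kips; interior l_c = 2.25, r_n = 54.84 kips; R_n = 33.52 + 1·54.84 = 88.36 kips → 44.2 kips.
Block shear: A_gv = 1.719, A_nv = 1.104, A_nt = 0.459 in²; R_n = min(0.6F_uA_nv, 0.6F_yA_gv) + U_bs·F_u·A_nt = 72.87 kips → 36.4 kips.
Block shear governs: 36.4 kips.

36.4 kips (block shear governs)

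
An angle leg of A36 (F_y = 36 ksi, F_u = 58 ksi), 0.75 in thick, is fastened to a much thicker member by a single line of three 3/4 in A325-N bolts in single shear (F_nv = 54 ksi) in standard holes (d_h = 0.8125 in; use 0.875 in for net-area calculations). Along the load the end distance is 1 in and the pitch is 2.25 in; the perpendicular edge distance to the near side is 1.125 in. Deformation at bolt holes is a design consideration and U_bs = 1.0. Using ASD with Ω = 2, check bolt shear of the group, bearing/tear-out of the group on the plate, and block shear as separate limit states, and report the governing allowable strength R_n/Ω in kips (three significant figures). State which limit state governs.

35.8 kips (bolt shear governs)

Bolt shear: A_b = π·0.75²/4 = 0.4418 in²; R_n = 54 × 0.4418 × 3 × 1 = 71.57 kips → 71.57 / 2 = 35.8 kips.
Bearing: edge l_c = 0.5938, r_n = 30.99 kips; interior l_c = 1.438, r_n = 75.04 kips; R_n = 30.99 + 2·75.04 = 181.1 kips → 90.5 kips.
Block shear: A_gv = 4.125, A_nv = 2.484, A_nt = 0.5156 in²; R_n = min(0.6F_uA_nv, 0.6F_yA_gv) + U_bs·F_u·A_nt = 116.4 kips → 58.2 kips.
Bolt shear governs: 35.8 kips.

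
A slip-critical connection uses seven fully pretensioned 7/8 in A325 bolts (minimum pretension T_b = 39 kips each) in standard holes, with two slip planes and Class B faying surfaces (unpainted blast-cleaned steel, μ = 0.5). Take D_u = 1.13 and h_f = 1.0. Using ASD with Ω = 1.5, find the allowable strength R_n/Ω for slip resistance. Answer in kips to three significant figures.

R_n = μ · D_u · h_f · T_b · n_s · n_b = 0.5 × 1.13 × 1.0 × 39 × 2 × 7 = 308.5 kips.
Allowable strength R_n/Ω = 308.5 / 1.5 = 206 kips.

206 kips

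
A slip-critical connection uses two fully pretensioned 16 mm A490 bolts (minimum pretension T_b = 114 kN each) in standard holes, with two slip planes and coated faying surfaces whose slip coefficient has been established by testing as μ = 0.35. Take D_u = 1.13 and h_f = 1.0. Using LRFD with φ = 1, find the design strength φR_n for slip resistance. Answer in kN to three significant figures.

180 kN

R_n = μ · D_u · h_f · T_b · n_s · n_b = 0.35 × 1.13 × 1.0 × 114 × 2 × 2 = 180.3 kN.
Design strength φR_n = 1 × 180.3 = 180 kN.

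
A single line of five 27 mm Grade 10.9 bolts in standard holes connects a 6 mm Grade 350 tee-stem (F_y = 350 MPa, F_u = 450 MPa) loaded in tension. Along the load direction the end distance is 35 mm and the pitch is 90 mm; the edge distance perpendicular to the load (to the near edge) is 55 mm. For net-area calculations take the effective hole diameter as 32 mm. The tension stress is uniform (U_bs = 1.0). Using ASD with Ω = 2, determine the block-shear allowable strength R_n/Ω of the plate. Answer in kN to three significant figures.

256 kN

Shear plane L_v = 35 + 4·90 = 395 mm; A_gv = 395 × 6 = 2370 mm².
A_nv = (395 − 4.5·32) × 6 = 1506 mm².
A_nt = (55 − 0.5·32) × 6 = 234 mm².
0.6 F_u A_nv = 406.6 kN; 0.6 F_y A_gv = 497.7 kN → shear rupture governs the shear term.
R_n = 406.6 + 1.0 × 450 × 234 / 1000 = 511.9 kN.
Allowable strength R_n/Ω = 511.9 / 2 = 256 kN.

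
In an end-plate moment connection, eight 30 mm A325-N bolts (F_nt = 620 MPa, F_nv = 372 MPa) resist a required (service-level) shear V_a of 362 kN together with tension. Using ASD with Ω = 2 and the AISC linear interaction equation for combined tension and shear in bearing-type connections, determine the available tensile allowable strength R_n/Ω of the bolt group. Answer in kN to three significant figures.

A_b = π·30²/4 = 706.9 mm²; f_rv = 362 × 1000 / (8 × 706.9) = 64.02 MPa.
F'_nt = 1.3 F_nt − (Ω F_nt / F_nv) f_rv = 1.3·620 − (2·620/372)·64.02 = 592.6 MPa, capped at F_nt → F'_nt = 592.6 MPa.
R_n = F'_nt · A_b · n = 592.6 × 706.9 × 8 / 1000 = 3351 kN.
Allowable strength R_n/Ω = 3351 / 2 = 1680 kN.

1680 kN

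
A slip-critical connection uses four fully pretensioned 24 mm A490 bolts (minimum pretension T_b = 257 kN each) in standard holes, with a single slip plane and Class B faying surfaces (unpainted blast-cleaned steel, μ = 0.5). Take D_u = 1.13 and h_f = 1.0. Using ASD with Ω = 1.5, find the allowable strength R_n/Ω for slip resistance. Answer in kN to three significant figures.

R_n = μ · D_u · h_f · T_b · n_s · n_b = 0.5 × 1.13 × 1.0 × 257 × 1 × 4 = 580.8 kN.
Allowable strength R_n/Ω = 580.8 / 1.5 = 387 kN.

387 kN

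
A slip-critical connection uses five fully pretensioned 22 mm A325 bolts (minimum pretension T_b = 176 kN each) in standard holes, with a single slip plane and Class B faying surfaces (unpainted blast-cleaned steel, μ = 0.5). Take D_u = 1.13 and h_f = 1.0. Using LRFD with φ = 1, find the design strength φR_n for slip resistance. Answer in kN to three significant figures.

497 kN

R_n = μ · D_u · h_f · T_b · n_s · n_b = 0.5 × 1.13 × 1.0 × 176 × 1 × 5 = 497.2 kN.
Design strength φR_n = 1 × 497.2 = 497 kN.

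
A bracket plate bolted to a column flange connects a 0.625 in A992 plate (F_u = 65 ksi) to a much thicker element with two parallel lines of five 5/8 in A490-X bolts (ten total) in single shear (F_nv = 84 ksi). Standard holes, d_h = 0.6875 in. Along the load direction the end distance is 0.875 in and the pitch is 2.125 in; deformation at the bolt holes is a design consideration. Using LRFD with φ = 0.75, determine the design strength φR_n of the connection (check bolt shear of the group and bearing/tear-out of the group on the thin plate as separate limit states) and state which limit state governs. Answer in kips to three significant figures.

193 kips (bolt shear governs)

Bolt shear: A_b = π·0.625²/4 = 0.3068 in²; R_n = 84 × 0.3068 × 10 × 1 = 257.7 kips → 0.75 × 257.7 = 193 kips.
Bearing (1.2 l_c t F_u ≤ 2.4 d t F_u): upper limit = 2.4·0.625·0.625·65 = 60.94 kips.
  Edge l_c = 0.875 − 0.6875/2 = 0.5312 → r_n = 25.9 kips; interior l_c = 2.125 − 0.6875 = 1.438 → r_n = 60.94 kips.
  R_n,bearing = 2·25.9 + 8·60.94 = 539.3 kips → 0.75 × 539.3 = 404 kips.
Bolt shear governs: 193 kips.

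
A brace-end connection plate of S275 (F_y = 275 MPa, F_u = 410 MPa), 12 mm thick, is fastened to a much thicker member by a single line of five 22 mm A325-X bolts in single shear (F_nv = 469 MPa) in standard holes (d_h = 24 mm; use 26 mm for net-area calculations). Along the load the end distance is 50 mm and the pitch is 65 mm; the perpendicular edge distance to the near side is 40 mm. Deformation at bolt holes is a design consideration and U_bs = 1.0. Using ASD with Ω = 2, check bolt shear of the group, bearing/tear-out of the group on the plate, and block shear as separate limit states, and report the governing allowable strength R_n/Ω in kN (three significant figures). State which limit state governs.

Bolt shear: A_b = π·22²/4 = 380.1 mm²; R_n = 469 × 380.1 × 5 × 1 / 1000 = 891.4 kN → 891.4 / 2 = 446 kN.
Bearing: edge l_c = 38, r_n = 224.4 kN; interior l_c = 41, r_n = 242.1 kN; R_n = 224.4 + 4·242.1 = 1193 kN → 596 kN.
Block shear: A_gv = 3720, A_nv = 2316, A_nt = 324 mm²; R_n = min(0.6F_uA_nv, 0.6F_yA_gv) + U_bs·F_u·A_nt = 702.6 kN → 351 kN.
Block shear governs: 351 kN.

351 kN (block shear governs)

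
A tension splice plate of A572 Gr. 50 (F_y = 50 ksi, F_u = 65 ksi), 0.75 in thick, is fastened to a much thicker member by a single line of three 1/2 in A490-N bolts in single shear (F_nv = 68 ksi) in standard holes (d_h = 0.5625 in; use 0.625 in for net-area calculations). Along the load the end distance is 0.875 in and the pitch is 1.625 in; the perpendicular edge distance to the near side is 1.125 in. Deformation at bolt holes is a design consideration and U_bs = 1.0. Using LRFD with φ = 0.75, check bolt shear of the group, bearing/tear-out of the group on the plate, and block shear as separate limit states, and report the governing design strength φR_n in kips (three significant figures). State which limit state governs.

Bolt shear: A_b = π·0.5²/4 = 0.1963 in²; R_n = 68 × 0.1963 × 3 × 1 = 40.06 kips → 0.75 × 40.06 = 30 kips.
Bearing: edge l_c = 0.5938, r_n = 34.73 kips; interior l_c = 1.062, r_n = 58.5 kips; R_n = 34.73 + 2·58.5 = 151.7 kips → 114 kips.
Block shear: A_gv = 3.094, A_nv = 1.922, A_nt = 0.6094 in²; R_n = min(0.6F_uA_nv, 0.6F_yA_gv) + U_bs·F_u·A_nt = 114.6 kips → 85.9 kips.
Bolt shear governs: 30 kips.

30 kips (bolt shear governs)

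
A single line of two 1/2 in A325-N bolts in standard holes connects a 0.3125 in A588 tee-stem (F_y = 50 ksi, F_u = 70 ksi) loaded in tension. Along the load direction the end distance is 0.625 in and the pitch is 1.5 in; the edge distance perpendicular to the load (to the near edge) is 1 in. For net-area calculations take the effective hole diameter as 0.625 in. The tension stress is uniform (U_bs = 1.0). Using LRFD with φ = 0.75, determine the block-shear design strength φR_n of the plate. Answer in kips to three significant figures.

23 kips

Shear plane L_v = 0.625 + 1·1.5 = 2.125 in; A_gv = 2.125 × 0.3125 = 0.6641 in².
A_nv = (2.125 − 1.5·0.625) × 0.3125 = 0.3711 in².
A_nt = (1 − 0.5·0.625) × 0.3125 = 0.2148 in².
0.6 F_u A_nv = 15.59 kips; 0.6 F_y A_gv = 19.92 kips → shear rupture governs the shear term.
R_n = 15.59 + 1.0 × 70 × 0.2148 = 30.62 kips.
Design strength φR_n = 0.75 × 30.62 = 23 kips.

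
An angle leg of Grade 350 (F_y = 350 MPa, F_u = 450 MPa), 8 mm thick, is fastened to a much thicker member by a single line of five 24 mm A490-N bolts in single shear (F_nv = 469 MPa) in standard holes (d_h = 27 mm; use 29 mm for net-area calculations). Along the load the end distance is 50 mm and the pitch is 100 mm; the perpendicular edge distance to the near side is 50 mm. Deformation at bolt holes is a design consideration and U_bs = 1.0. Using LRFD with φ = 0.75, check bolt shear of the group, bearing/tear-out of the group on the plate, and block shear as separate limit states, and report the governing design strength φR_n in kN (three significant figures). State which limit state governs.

613 kN (block shear governs)

Bolt shear: A_b = π·24²/4 = 452.4 mm²; R_n = 469 × 452.4 × 5 × 1 / 1000 = 1061 kN → 0.75 × 1061 = 796 kN.
Bearing: edge l_c = 36.5, r_n = 157.7 kN; interior l_c = 73, r_n = 207.4 kN; R_n = 157.7 + 4·207.4 = 987.1 kN → 740 kN.
Block shear: A_gv = 3600, A_nv = 2556, A_nt = 284 mm²; R_n = min(0.6F_uA_nv, 0.6F_yA_gv) + U_bs·F_u·A_nt = 817.9 kN → 613 kN.
Block shear governs: 613 kN.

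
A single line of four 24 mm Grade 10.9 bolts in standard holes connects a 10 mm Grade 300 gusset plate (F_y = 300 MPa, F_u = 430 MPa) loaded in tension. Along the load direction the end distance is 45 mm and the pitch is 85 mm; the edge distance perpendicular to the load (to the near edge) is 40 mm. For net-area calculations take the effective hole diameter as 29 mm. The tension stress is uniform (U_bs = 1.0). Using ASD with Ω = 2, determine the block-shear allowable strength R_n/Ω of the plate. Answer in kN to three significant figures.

311 kN

Shear plane L_v = 45 + 3·85 = 300 mm; A_gv = 300 × 10 = 3000 mm².
A_nv = (300 − 3.5·29) × 10 = 1985 mm².
A_nt = (40 − 0.5·29) × 10 = 255 mm².
0.6 F_u A_nv = 512.1 kN; 0.6 F_y A_gv = 540 kN → shear rupture governs the shear term.
R_n = 512.1 + 1.0 × 430 × 255 / 1000 = 621.8 kN.
Allowable strength R_n/Ω = 621.8 / 2 = 311 kN.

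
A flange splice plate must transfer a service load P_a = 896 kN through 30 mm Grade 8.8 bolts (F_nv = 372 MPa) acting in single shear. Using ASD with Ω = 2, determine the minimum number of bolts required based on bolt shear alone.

7 bolts

A_b = π·30²/4 = 706.9 mm².
Per-bolt allowable strength R_n/Ω = 372 × 706.9 × 1 / 1000 / 2 = 131.5 kN.
n ≥ 896 / 131.5 = 6.815 → use 7 bolts.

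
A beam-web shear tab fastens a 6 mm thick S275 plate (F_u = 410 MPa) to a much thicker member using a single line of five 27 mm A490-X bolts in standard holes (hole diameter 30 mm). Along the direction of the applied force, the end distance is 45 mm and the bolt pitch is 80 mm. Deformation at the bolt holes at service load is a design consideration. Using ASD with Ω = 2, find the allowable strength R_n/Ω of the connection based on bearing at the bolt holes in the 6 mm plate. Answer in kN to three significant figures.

Per bolt r_n = 1.2 l_c t F_u ≤ 2.4 d t F_u; upper limit = 2.4 × 27 × 6 × 410 / 1000 = 159.4 kN.
Edge bolt: l_c = 45 − 30/2 = 30 mm → 1.2 × 30 × 6 × 410 / 1000 = 88.56 → r_n = 88.56 kN.
Interior bolts: l_c = 80 − 30 = 50 mm → 1.2 × 50 × 6 × 410 / 1000 = 147.6 → r_n = 147.6 kN.
R_n = 1 × 88.56 + 4 × 147.6 = 679 kN.
Allowable strength R_n/Ω = 679 / 2 = 339 kN.

339 kN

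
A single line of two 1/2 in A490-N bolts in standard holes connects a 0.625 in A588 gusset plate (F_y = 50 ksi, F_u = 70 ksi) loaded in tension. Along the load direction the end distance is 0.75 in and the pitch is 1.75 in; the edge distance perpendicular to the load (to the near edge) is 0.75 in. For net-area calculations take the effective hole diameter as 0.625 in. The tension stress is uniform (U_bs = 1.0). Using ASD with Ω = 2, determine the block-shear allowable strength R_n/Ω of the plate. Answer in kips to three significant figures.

Shear plane L_v = 0.75 + 1·1.75 = 2.5 in; A_gv = 2.5 × 0.625 = 1.562 in².
A_nv = (2.5 − 1.5·0.625) × 0.625 = 0.9766 in².
A_nt = (0.75 − 0.5·0.625) × 0.625 = 0.2734 in².
0.6 F_u A_nv = 41.02 kips; 0.6 F_y A_gv = 46.88 kips → shear rupture governs the shear term.
R_n = 41.02 + 1.0 × 70 × 0.2734 = 60.16 kips.
Allowable strength R_n/Ω = 60.16 / 2 = 30.1 kips.

30.1 kips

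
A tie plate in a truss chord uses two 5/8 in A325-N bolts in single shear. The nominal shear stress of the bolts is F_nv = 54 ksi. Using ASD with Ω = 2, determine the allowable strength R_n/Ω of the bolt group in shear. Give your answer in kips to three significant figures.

A_b = π × 0.625² / 4 = 0.3068 in².
R_n = F_nv · A_b · n · n_s = 54 × 0.3068 × 2 × 1 = 33.13 kips.
Allowable strength R_n/Ω = 33.13 / 2 = 16.6 kips.

16.6 kips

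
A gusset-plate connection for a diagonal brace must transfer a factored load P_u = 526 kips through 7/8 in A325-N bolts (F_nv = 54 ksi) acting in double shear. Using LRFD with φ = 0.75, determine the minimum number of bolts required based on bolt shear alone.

A_b = π·0.875²/4 = 0.6013 in².
Per-bolt design strength φR_n = 0.75 × 54 × 0.6013 × 2 = 48.71 kips.
n ≥ 526 / 48.71 = 10.8 → use 11 bolts.

11 bolts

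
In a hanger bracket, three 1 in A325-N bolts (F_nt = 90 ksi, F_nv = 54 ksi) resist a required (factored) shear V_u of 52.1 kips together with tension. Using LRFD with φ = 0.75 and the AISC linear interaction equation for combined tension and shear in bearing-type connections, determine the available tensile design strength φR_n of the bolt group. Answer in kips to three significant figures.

120 kips

A_b = π·1²/4 = 0.7854 in²; f_rv = 52.1 / (3 × 0.7854) = 22.11 ksi.
F'_nt = 1.3 F_nt − (F_nt / φF_nv) f_rv = 1.3·90 − (90/(0.75·54))·22.11 = 67.86 ksi, capped at F_nt → F'_nt = 67.86 ksi.
R_n = F'_nt · A_b · n = 67.86 × 0.7854 × 3 = 159.9 kips.
Design strength φR_n = 0.75 × 159.9 = 120 kips.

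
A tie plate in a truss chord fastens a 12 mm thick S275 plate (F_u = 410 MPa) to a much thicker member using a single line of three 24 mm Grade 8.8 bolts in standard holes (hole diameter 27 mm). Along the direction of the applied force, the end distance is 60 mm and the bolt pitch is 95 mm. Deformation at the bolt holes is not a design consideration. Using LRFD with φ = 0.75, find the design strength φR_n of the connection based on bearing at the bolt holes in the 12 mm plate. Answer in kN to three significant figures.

Per bolt r_n = 1.5 l_c t F_u ≤ 3.0 d t F_u; upper limit = 3.0 × 24 × 12 × 410 / 1000 = 354.2 kN.
Edge bolt: l_c = 60 − 27/2 = 46.5 mm → 1.5 × 46.5 × 12 × 410 / 1000 = 343.2 → r_n = 343.2 kN.
Interior bolts: l_c = 95 − 27 = 68 mm → 1.5 × 68 × 12 × 410 / 1000 = 501.8 → r_n = 354.2 kN.
R_n = 1 × 343.2 + 2 × 354.2 = 1052 kN.
Design strength φR_n = 0.75 × 1052 = 789 kN.

789 kN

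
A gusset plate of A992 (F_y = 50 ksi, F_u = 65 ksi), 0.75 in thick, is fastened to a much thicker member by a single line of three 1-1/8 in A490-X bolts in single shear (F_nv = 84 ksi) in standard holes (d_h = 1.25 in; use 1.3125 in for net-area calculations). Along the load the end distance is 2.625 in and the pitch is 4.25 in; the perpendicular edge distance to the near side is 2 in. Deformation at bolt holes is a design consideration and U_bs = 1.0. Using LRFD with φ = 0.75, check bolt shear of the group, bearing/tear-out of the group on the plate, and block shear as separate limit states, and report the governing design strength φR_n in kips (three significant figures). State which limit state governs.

188 kips (bolt shear governs)

Bolt shear: A_b = π·1.125²/4 = 0.994 in²; R_n = 84 × 0.994 × 3 × 1 = 250.5 kips → 0.75 × 250.5 = 188 kips.
Bearing: edge l_c = 2, r_n = 117 kips; interior l_c = 3, r_n = 131.6 kips; R_n = 117 + 2·131.6 = 380.2 kips → 285 kips.
Block shear: A_gv = 8.344, A_nv = 5.883, A_nt = 1.008 in²; R_n = min(0.6F_uA_nv, 0.6F_yA_gv) + U_bs·F_u·A_nt = 294.9 kips → 221 kips.
Bolt shear governs: 188 kips.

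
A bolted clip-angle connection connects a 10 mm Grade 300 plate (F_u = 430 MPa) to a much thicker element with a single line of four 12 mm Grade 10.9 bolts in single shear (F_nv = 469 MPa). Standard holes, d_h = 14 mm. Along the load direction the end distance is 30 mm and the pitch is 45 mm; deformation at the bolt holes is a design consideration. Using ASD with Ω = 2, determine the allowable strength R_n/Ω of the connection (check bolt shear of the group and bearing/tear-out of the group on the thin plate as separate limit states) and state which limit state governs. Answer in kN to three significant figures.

Bolt shear: A_b = π·12²/4 = 113.1 mm²; R_n = 469 × 113.1 × 4 × 1 / 1000 = 212.2 kN → 212.2 / 2 = 106 kN.
Bearing (1.2 l_c t F_u ≤ 2.4 d t F_u): upper limit = 2.4·12·10·430 / 1000 = 123.8 kN.
  Edge l_c = 30 − 14/2 = 23 → r_n = 118.7 kN; interior l_c = 45 − 14 = 31 → r_n = 123.8 kN.
  R_n,bearing = 1·118.7 + 3·123.8 = 490.2 kN → 490.2 / 2 = 245 kN.
Bolt shear governs: 106 kN.

106 kN (bolt shear governs)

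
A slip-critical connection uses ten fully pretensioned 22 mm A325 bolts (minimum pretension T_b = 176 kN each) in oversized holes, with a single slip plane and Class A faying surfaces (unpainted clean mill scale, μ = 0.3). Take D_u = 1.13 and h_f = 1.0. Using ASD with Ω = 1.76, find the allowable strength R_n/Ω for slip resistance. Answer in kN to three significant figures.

339 kN

R_n = μ · D_u · h_f · T_b · n_s · n_b = 0.3 × 1.13 × 1.0 × 176 × 1 × 10 = 596.6 kN.
Allowable strength R_n/Ω = 596.6 / 1.76 = 339 kN.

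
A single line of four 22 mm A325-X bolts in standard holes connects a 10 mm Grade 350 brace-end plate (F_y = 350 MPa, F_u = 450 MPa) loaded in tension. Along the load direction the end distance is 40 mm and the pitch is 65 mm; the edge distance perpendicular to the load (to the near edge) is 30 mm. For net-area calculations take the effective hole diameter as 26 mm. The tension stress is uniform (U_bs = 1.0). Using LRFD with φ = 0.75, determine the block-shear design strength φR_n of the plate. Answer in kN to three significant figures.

Shear plane L_v = 40 + 3·65 = 235 mm; A_gv = 235 × 10 = 2350 mm².
A_nv = (235 − 3.5·26) × 10 = 1440 mm².
A_nt = (30 − 0.5·26) × 10 = 170 mm².
0.6 F_u A_nv = 388.8 kN; 0.6 F_y A_gv = 493.5 kN → shear rupture governs the shear term.
R_n = 388.8 + 1.0 × 450 × 170 / 1000 = 465.3 kN.
Design strength φR_n = 0.75 × 465.3 = 349 kN.

349 kN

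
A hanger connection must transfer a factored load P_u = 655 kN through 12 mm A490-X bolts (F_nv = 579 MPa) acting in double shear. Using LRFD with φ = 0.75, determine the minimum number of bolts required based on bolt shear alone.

A_b = π·12²/4 = 113.1 mm².
Per-bolt design strength φR_n = 0.75 × 579 × 113.1 × 2 / 1000 = 98.23 kN.
n ≥ 655 / 98.23 = 6.668 → use 7 bolts.

7 bolts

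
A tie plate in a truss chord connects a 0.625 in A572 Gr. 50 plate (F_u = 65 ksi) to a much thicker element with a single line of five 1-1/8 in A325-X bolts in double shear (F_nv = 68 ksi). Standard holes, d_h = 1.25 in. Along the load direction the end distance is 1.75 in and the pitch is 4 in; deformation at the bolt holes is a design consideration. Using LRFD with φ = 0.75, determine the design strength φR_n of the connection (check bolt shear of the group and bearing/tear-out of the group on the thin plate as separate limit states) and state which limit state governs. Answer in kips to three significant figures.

Bolt shear: A_b = π·1.125²/4 = 0.994 in²; R_n = 68 × 0.994 × 5 × 2 = 675.9 kips → 0.75 × 675.9 = 507 kips.
Bearing (1.2 l_c t F_u ≤ 2.4 d t F_u): upper limit = 2.4·1.125·0.625·65 = 109.7 kips.
  Edge l_c = 1.75 − 1.25/2 = 1.125 → r_n = 54.84 kips; interior l_c = 4 − 1.25 = 2.75 → r_n = 109.7 kips.
  R_n,bearing = 1·54.84 + 4·109.7 = 493.6 kips → 0.75 × 493.6 = 370 kips.
Bearing governs: 370 kips.

370 kips (bearing governs)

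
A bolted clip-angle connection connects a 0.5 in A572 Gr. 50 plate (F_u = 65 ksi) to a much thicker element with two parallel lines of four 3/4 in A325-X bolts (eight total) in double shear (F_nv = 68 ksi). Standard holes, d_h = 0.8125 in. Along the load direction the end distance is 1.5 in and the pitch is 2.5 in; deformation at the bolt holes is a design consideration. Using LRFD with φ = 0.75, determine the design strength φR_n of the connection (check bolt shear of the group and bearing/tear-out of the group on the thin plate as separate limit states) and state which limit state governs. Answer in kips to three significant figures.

Bolt shear: A_b = π·0.75²/4 = 0.4418 in²; R_n = 68 × 0.4418 × 8 × 2 = 480.7 kips → 0.75 × 480.7 = 360 kips.
Bearing (1.2 l_c t F_u ≤ 2.4 d t F_u): upper limit = 2.4·0.75·0.5·65 = 58.5 kips.
  Edge l_c = 1.5 − 0.8125/2 = 1.094 → r_n = 42.66 kips; interior l_c = 2.5 − 0.8125 = 1.688 → r_n = 58.5 kips.
  R_n,bearing = 2·42.66 + 6·58.5 = 436.3 kips → 0.75 × 436.3 = 327 kips.
Bearing governs: 327 kips.

327 kips (bearing governs)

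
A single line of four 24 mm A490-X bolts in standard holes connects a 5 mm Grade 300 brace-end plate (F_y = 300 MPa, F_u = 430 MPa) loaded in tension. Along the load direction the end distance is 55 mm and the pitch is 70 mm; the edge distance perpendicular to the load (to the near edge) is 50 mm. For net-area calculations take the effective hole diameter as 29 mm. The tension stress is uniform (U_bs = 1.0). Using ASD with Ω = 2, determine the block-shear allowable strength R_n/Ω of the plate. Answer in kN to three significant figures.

Shear plane L_v = 55 + 3·70 = 265 mm; A_gv = 265 × 5 = 1325 mm².
A_nv = (265 − 3.5·29) × 5 = 817.5 mm².
A_nt = (50 − 0.5·29) × 5 = 177.5 mm².
0.6 F_u A_nv = 210.9 kN; 0.6 F_y A_gv = 238.5 kN → shear rupture governs the shear term.
R_n = 210.9 + 1.0 × 430 × 177.5 / 1000 = 287.2 kN.
Allowable strength R_n/Ω = 287.2 / 2 = 144 kN.

144 kN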